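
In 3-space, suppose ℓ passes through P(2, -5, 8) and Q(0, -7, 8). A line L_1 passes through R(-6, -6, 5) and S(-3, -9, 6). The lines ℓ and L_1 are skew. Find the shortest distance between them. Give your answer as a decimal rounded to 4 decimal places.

A direction vector for ℓ is Q − P = (-2, -2, 0).
A direction vector for L_1 is S − R = (3, -3, 1).
Common perpendicular direction n = (-2, -2, 0) × (3, -3, 1) = (-2, 2, 12).
With w = (-6, -6, 5) − (2, -5, 8) = (-8, -1, -3), w · n = -22.
Distance = |w · n| / |n| = |-22| / √152 ≈ 1.7844.

1.7844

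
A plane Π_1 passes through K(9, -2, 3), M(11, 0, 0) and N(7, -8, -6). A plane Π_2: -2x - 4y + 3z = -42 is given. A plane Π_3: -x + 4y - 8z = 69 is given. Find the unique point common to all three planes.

(11, -4, -12)

KM = (2, 2, -3), KN = (-2, -6, -9); a normal to Π_1 is KM × KN = (-36, 24, -8).
Using K: Π_1 has equation -36x + 24y - 8z = -396.
Solving the 3×3 linear system -36x + 24y - 8z = -396, -2x - 4y + 3z = -42, -x + 4y - 8z = 69 (e.g. by elimination or Cramer's rule, determinant = -1080) gives (11, -4, -12).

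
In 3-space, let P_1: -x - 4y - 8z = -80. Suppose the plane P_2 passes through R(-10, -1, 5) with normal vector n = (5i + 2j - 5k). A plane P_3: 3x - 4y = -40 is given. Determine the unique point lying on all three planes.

(-8, 4, 9)

P_2: n·r = n·R gives 5x + 2y - 5z = -77.
Solving the 3×3 linear system -x - 4y - 8z = -80, 5x + 2y - 5z = -77, 3x - 4y = -40 (e.g. by elimination or Cramer's rule, determinant = 288) gives (-8, 4, 9).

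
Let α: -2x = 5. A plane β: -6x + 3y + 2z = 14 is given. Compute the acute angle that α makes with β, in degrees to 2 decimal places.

cos θ = |n₁·n₂| / (|n₁||n₂|) = |12| / (√4 · √49).
θ = arccos(0.85714) ≈ 31.00°.

31.00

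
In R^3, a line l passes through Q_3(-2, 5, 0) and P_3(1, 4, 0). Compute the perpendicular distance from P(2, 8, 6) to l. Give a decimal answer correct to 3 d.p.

7.273

A direction vector for l is P_3 − Q_3 = (3, -1, 0).
Taking (-2, 5, 0) on l with direction v = (3, -1, 0): w = P − (-2, 5, 0) = (4, 3, 6), and w × v = (6, 18, -13).
Distance = |w × v| / |v| = √529 / √10 ≈ 7.273.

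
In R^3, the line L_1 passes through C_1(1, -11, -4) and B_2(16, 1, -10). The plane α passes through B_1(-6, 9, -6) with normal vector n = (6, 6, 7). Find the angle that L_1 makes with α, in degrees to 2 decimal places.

32.83

A direction vector for L_1 is B_2 − C_1 = (15, 12, -6).
α: n·r = n·B_1 gives 6x + 6y + 7z = -24.
sin θ = |n·v| / (|n||v|) = |120| / (√121 · √405) = 0.54208.
θ ≈ 32.83°.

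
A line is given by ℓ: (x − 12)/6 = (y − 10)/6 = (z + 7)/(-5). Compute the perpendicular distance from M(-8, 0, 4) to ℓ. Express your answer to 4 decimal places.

7.1882

ℓ has direction (6, 6, -5) through (12, 10, -7).
Taking (12, 10, -7) on ℓ with direction v = (6, 6, -5): w = M − (12, 10, -7) = (-20, -10, 11), and w × v = (-16, -34, -60).
Distance = |w × v| / |v| = √5012 / √97 ≈ 7.1882.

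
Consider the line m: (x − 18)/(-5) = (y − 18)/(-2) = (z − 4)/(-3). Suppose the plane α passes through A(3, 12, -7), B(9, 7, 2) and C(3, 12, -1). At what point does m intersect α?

m has direction (-5, -2, -3) through (18, 18, 4).
AB = (6, -5, 9), AC = (0, 0, 6); a normal to α is AB × AC = (-30, -36, 0).
Using A: α has equation -30x - 36y = -522.
Substitute r = (18, 18, 4) + t(-5, -2, -3) into the plane: -1188 + 222t = -522, so t = 3.
Intersection: (18, 18, 4) + 3·(-5, -2, -3) = (3, 12, -5).

(3, 12, -5)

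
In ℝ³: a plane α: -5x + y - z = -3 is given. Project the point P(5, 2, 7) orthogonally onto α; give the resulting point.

Foot = P − λn with λ = (n·P − d)/|n|² = (-30 − (-3))/27 = -1.
Foot = (5, 2, 7) − (-1)·(-5, 1, -1) = (0, 3, 6).

(0, 3, 6)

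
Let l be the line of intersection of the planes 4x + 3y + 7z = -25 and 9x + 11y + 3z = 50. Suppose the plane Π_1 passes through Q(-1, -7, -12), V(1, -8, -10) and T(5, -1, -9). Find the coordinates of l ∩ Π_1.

(7, 1, -8)

Direction of l: (4, 3, 7) × (9, 11, 3) = (-68, 51, 17).
A point on l: solving the two plane equations with x = 15 gives (15, -5, -10).
QV = (2, -1, 2), QT = (6, 6, 3); a normal to Π_1 is QV × QT = (-15, 6, 18).
Using Q: Π_1 has equation -15x + 6y + 18z = -243.
Substitute r = (15, -5, -10) + t(-68, 51, 17) into the plane: -435 + 1632t = -243, so t = 2/17.
Intersection: (15, -5, -10) + (2/17)·(-68, 51, 17) = (7, 1, -8).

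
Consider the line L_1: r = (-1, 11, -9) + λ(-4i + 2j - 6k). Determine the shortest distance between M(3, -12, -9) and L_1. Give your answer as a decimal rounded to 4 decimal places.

Taking (-1, 11, -9) on L_1 with direction v = (-4, 2, -6): w = M − (-1, 11, -9) = (4, -23, 0), and w × v = (138, 24, -84).
Distance = |w × v| / |v| = √26676 / √56 ≈ 21.8256.

21.8256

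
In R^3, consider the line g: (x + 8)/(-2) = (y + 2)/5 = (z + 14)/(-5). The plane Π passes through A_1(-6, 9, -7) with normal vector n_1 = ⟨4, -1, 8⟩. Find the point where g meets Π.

(-6, -7, -9)

g has direction (-2, 5, -5) through (-8, -2, -14).
Π: n_1·r = n_1·A_1 gives 4x - y + 8z = -89.
Substitute r = (-8, -2, -14) + t(-2, 5, -5) into the plane: -142 + (-53)t = -89, so t = -1.
Intersection: (-8, -2, -14) + (-1)·(-2, 5, -5) = (-6, -7, -9).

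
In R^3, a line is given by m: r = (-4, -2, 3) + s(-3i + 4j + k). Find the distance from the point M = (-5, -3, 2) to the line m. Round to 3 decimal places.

Taking (-4, -2, 3) on m with direction v = (-3, 4, 1): w = M − (-4, -2, 3) = (-1, -1, -1), and w × v = (3, 4, -7).
Distance = |w × v| / |v| = √74 / √26 ≈ 1.687.

1.687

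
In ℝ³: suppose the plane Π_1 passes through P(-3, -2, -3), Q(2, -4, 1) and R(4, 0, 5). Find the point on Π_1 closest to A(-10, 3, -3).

(-8, 4, -5)

PQ = (5, -2, 4), PR = (7, 2, 8); a normal to Π_1 is PQ × PR = (-24, -12, 24).
Using P: Π_1 has equation -24x - 12y + 24z = 24.
Foot = A − λn with λ = (n·A − d)/|n|² = (132 − 24)/1296 = 1/12.
Foot = (-10, 3, -3) − (1/12)·(-24, -12, 24) = (-8, 4, -5).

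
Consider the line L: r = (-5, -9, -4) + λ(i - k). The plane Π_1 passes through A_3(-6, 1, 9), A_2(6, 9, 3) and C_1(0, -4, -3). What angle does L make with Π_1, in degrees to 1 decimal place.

A_3A_2 = (12, 8, -6), A_3C_1 = (6, -5, -12); a normal to Π_1 is A_3A_2 × A_3C_1 = (-126, 108, -108).
Using A_3: Π_1 has equation -126x + 108y - 108z = -108.
sin θ = |n·v| / (|n||v|) = |-18| / (√39204 · √2) = 0.06428.
θ ≈ 3.7°.

3.7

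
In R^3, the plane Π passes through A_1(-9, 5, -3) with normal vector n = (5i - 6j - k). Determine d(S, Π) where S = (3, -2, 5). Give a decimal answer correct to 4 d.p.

Π: n·r = n·A_1 gives 5x - 6y - z = -72.
n·S − d = (5)·(3) + (-6)·(-2) + (-1)·(5) − (-72) = 94; |n| = √62.
Distance = |94| / √62 = 94/√62 ≈ 11.9380.

11.9380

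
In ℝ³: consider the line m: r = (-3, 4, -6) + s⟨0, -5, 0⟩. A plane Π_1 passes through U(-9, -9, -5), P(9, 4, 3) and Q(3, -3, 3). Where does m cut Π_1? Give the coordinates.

(-3, -1, -6)

UP = (18, 13, 8), UQ = (12, 6, 8); a normal to Π_1 is UP × UQ = (56, -48, -48).
Using U: Π_1 has equation 56x - 48y - 48z = 168.
Substitute r = (-3, 4, -6) + t(0, -5, 0) into the plane: -72 + 240t = 168, so t = 1.
Intersection: (-3, 4, -6) + 1·(0, -5, 0) = (-3, -1, -6).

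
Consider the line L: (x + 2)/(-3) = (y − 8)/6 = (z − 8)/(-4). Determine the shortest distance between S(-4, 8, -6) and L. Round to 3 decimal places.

11.704

L has direction (-3, 6, -4) through (-2, 8, 8).
Taking (-2, 8, 8) on L with direction v = (-3, 6, -4): w = S − (-2, 8, 8) = (-2, 0, -14), and w × v = (84, 34, -12).
Distance = |w × v| / |v| = √8356 / √61 ≈ 11.704.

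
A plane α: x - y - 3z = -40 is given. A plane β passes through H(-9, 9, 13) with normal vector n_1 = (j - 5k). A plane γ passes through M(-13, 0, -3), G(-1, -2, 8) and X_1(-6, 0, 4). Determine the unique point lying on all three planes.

(0, 4, 12)

β: n_1·r = n_1·H gives y - 5z = -56.
MG = (12, -2, 11), MX_1 = (7, 0, 7); a normal to γ is MG × MX_1 = (-14, -7, 14).
Using M: γ has equation -14x - 7y + 14z = 140.
Solving the 3×3 linear system x - y - 3z = -40, y - 5z = -56, -14x - 7y + 14z = 140 (e.g. by elimination or Cramer's rule, determinant = -133) gives (0, 4, 12).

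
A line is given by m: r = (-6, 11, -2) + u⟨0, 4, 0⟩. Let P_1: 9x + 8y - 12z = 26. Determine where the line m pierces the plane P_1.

(-6, 7, -2)

Substitute r = (-6, 11, -2) + t(0, 4, 0) into the plane: 58 + 32t = 26, so t = -1.
Intersection: (-6, 11, -2) + (-1)·(0, 4, 0) = (-6, 7, -2).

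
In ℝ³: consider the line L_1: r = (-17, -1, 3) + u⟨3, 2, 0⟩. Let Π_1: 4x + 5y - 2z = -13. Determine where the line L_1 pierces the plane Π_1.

Substitute r = (-17, -1, 3) + t(3, 2, 0) into the plane: -79 + 22t = -13, so t = 3.
Intersection: (-17, -1, 3) + 3·(3, 2, 0) = (-8, 5, 3).

(-8, 5, 3)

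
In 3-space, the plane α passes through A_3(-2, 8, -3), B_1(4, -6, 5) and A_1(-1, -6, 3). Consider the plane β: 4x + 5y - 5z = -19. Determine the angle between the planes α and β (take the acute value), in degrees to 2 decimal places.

A_3B_1 = (6, -14, 8), A_3A_1 = (1, -14, 6); a normal to α is A_3B_1 × A_3A_1 = (28, -28, -70).
Using A_3: α has equation 28x - 28y - 70z = -70.
cos θ = |n₁·n₂| / (|n₁||n₂|) = |322| / (√6468 · √66).
θ = arccos(0.49283) ≈ 60.47°.

60.47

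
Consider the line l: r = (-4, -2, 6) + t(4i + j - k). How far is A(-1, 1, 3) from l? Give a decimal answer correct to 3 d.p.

Taking (-4, -2, 6) on l with direction v = (4, 1, -1): w = A − (-4, -2, 6) = (3, 3, -3), and w × v = (0, -9, -9).
Distance = |w × v| / |v| = √162 / √18 ≈ 3.000.

3.000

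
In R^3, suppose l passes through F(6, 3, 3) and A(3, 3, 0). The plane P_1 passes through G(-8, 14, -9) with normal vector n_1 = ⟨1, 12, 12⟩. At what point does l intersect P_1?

A direction vector for l is A − F = (-3, 0, -3).
P_1: n_1·r = n_1·G gives x + 12y + 12z = 52.
Substitute r = (6, 3, 3) + t(-3, 0, -3) into the plane: 78 + (-39)t = 52, so t = 2/3.
Intersection: (6, 3, 3) + (2/3)·(-3, 0, -3) = (4, 3, 1).

(4, 3, 1)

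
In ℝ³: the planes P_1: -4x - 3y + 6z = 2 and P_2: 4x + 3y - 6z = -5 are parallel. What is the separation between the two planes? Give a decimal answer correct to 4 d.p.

Rescale P_2 by 1/(-1): -4x - 3y + 6z = 5. Then distance = |2 − 5| / √61 ≈ 0.3841.

0.3841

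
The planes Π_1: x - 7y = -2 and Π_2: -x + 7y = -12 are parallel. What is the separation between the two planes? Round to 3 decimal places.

Rescale Π_2 by 1/(-1): x - 7y = 12. Then distance = |-2 − 12| / √50 ≈ 1.980.

1.980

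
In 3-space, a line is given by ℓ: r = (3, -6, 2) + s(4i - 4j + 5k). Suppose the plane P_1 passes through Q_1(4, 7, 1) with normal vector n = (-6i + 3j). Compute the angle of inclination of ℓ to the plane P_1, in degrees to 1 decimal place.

45.3

P_1: n·r = n·Q_1 gives -6x + 3y = -3.
sin θ = |n·v| / (|n||v|) = |-36| / (√45 · √57) = 0.71082.
θ ≈ 45.3°.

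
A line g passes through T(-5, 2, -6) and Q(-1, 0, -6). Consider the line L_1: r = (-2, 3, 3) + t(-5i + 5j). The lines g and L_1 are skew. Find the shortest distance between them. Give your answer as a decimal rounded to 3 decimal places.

A direction vector for g is Q − T = (4, -2, 0).
Common perpendicular direction n = (4, -2, 0) × (-5, 5, 0) = (0, 0, 10).
With w = (-2, 3, 3) − (-5, 2, -6) = (3, 1, 9), w · n = 90.
Distance = |w · n| / |n| = |90| / √100 ≈ 9.000.

9.000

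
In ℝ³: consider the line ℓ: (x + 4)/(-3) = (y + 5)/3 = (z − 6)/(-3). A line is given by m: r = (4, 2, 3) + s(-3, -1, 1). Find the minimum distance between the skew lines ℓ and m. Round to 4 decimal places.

2.8284

ℓ has direction (-3, 3, -3) through (-4, -5, 6).
Common perpendicular direction n = (-3, 3, -3) × (-3, -1, 1) = (0, 12, 12).
With w = (4, 2, 3) − (-4, -5, 6) = (8, 7, -3), w · n = 48.
Distance = |w · n| / |n| = |48| / √288 ≈ 2.8284.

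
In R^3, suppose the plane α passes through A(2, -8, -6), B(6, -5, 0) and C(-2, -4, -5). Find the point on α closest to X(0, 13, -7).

AB = (4, 3, 6), AC = (-4, 4, 1); a normal to α is AB × AC = (-21, -28, 28).
Using A: α has equation -21x - 28y + 28z = 14.
Foot = X − λn with λ = (n·X − d)/|n|² = (-560 − 14)/2009 = -2/7.
Foot = (0, 13, -7) − (-2/7)·(-21, -28, 28) = (-6, 5, 1).

(-6, 5, 1)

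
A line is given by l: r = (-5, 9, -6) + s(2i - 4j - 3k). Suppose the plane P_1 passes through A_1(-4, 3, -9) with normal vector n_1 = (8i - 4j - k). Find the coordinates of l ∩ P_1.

P_1: n_1·r = n_1·A_1 gives 8x - 4y - z = -35.
Substitute r = (-5, 9, -6) + t(2, -4, -3) into the plane: -70 + 35t = -35, so t = 1.
Intersection: (-5, 9, -6) + 1·(2, -4, -3) = (-3, 5, -9).

(-3, 5, -9)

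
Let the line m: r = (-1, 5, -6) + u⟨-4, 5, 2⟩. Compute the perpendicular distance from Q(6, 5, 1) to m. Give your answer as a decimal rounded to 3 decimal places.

9.677

Taking (-1, 5, -6) on m with direction v = (-4, 5, 2): w = Q − (-1, 5, -6) = (7, 0, 7), and w × v = (-35, -42, 35).
Distance = |w × v| / |v| = √4214 / √45 ≈ 9.677.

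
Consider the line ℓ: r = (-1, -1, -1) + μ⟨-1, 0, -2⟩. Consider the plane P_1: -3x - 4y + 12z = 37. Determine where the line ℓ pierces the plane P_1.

(1, -1, 3)

Substitute r = (-1, -1, -1) + t(-1, 0, -2) into the plane: -5 + (-21)t = 37, so t = -2.
Intersection: (-1, -1, -1) + (-2)·(-1, 0, -2) = (1, -1, 3).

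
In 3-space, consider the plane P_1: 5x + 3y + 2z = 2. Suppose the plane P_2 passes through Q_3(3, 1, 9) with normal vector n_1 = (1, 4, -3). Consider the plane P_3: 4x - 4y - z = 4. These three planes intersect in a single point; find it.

P_2: n_1·r = n_1·Q_3 gives x + 4y - 3z = -20.
Solving the 3×3 linear system 5x + 3y + 2z = 2, x + 4y - 3z = -20, 4x - 4y - z = 4 (e.g. by elimination or Cramer's rule, determinant = -153) gives (0, -2, 4).

(0, -2, 4)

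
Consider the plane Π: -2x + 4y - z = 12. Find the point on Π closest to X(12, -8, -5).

(6, 4, -8)

Foot = X − λn with λ = (n·X − d)/|n|² = (-51 − 12)/21 = -3.
Foot = (12, -8, -5) − (-3)·(-2, 4, -1) = (6, 4, -8).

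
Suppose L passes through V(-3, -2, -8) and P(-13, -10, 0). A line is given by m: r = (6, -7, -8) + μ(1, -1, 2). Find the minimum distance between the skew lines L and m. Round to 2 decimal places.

6.19

A direction vector for L is P − V = (-10, -8, 8).
Common perpendicular direction n = (-10, -8, 8) × (1, -1, 2) = (-8, 28, 18).
With w = (6, -7, -8) − (-3, -2, -8) = (9, -5, 0), w · n = -212.
Distance = |w · n| / |n| = |-212| / √1172 ≈ 6.19.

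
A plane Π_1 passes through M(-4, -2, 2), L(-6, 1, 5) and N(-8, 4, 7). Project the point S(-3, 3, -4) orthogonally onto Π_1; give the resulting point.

(-6, 1, -4)

ML = (-2, 3, 3), MN = (-4, 6, 5); a normal to Π_1 is ML × MN = (-3, -2, 0).
Using M: Π_1 has equation -3x - 2y = 16.
Foot = S − λn with λ = (n·S − d)/|n|² = (3 − 16)/13 = -1.
Foot = (-3, 3, -4) − (-1)·(-3, -2, 0) = (-6, 1, -4).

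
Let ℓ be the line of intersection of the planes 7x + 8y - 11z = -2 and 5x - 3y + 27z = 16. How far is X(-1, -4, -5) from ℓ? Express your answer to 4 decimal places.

6.1143

Direction of ℓ: (7, 8, -11) × (5, -3, 27) = (183, -244, -61).
A point on ℓ: solving the two plane equations with x = -1 gives (-1, 2, 1).
Taking (-1, 2, 1) on ℓ with direction v = (183, -244, -61): w = X − (-1, 2, 1) = (0, -6, -6), and w × v = (-1098, -1098, 1098).
Distance = |w × v| / |v| = √3616812 / √96746 ≈ 6.1143.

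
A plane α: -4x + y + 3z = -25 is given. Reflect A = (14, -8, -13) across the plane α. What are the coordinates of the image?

(-10, -2, 5)

λ = (n·A − d)/|n|² = (-103 − (-25))/26 = -3.
Reflection = A − 2λn = (14, -8, -13) − (-6)·(-4, 1, 3) = (-10, -2, 5).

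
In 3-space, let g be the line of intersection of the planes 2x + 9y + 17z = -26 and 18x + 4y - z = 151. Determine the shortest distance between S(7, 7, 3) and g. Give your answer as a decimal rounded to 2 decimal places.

Direction of g: (2, 9, 17) × (18, 4, -1) = (-77, 308, -154).
A point on g: solving the two plane equations with x = 7 gives (7, 5, -5).
Taking (7, 5, -5) on g with direction v = (-77, 308, -154): w = S − (7, 5, -5) = (0, 2, 8), and w × v = (-2772, -616, 154).
Distance = |w × v| / |v| = √8087156 / √124509 ≈ 8.06.

8.06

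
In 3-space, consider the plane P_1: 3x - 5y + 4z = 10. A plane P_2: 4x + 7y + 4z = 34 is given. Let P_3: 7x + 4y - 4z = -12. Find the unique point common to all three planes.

Solving the 3×3 linear system 3x - 5y + 4z = 10, 4x + 7y + 4z = 34, 7x + 4y - 4z = -12 (e.g. by elimination or Cramer's rule, determinant = -484) gives (0, 2, 5).

(0, 2, 5)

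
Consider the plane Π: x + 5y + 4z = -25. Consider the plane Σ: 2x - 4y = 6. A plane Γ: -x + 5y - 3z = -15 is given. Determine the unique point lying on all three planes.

(-5, -4, 0)

Solving the 3×3 linear system x + 5y + 4z = -25, 2x - 4y = 6, -x + 5y - 3z = -15 (e.g. by elimination or Cramer's rule, determinant = 66) gives (-5, -4, 0).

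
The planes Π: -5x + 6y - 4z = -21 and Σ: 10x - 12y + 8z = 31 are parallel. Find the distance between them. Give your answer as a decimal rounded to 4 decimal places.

Rescale Σ by 1/(-2): -5x + 6y - 4z = -31/2. Then distance = |-21 − (-31/2)| / √77 ≈ 0.6268.

0.6268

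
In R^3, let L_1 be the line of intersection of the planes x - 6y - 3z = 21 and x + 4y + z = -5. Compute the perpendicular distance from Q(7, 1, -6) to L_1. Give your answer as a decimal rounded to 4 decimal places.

4.8882

Direction of L_1: (1, -6, -3) × (1, 4, 1) = (6, -4, 10).
A point on L_1: solving the two plane equations with x = 12 gives (12, -7, 11).
Taking (12, -7, 11) on L_1 with direction v = (6, -4, 10): w = Q − (12, -7, 11) = (-5, 8, -17), and w × v = (12, -52, -28).
Distance = |w × v| / |v| = √3632 / √152 ≈ 4.8882.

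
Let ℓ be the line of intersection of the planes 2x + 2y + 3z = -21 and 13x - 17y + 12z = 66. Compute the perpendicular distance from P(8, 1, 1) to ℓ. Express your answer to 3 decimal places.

Direction of ℓ: (2, 2, 3) × (13, -17, 12) = (75, 15, -60).
A point on ℓ: solving the two plane equations with x = -5 gives (-5, -7, 1).
Taking (-5, -7, 1) on ℓ with direction v = (75, 15, -60): w = P − (-5, -7, 1) = (13, 8, 0), and w × v = (-480, 780, -405).
Distance = |w × v| / |v| = √1002825 / √9450 ≈ 10.301.

10.301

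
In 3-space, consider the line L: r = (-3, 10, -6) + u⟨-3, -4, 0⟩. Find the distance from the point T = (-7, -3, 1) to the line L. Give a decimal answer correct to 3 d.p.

Taking (-3, 10, -6) on L with direction v = (-3, -4, 0): w = T − (-3, 10, -6) = (-4, -13, 7), and w × v = (28, -21, -23).
Distance = |w × v| / |v| = √1754 / √25 ≈ 8.376.

8.376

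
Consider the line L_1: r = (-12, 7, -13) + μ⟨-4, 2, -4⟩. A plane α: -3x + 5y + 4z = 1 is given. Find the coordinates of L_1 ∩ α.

Substitute r = (-12, 7, -13) + t(-4, 2, -4) into the plane: 19 + 6t = 1, so t = -3.
Intersection: (-12, 7, -13) + (-3)·(-4, 2, -4) = (0, 1, -1).

(0, 1, -1)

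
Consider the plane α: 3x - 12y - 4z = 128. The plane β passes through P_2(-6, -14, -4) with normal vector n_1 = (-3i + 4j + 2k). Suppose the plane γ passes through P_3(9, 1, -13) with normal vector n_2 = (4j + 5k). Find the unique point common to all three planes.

(0, -9, -5)

β: n_1·r = n_1·P_2 gives -3x + 4y + 2z = -46.
γ: n_2·r = n_2·P_3 gives 4y + 5z = -61.
Solving the 3×3 linear system 3x - 12y - 4z = 128, -3x + 4y + 2z = -46, 4y + 5z = -61 (e.g. by elimination or Cramer's rule, determinant = -96) gives (0, -9, -5).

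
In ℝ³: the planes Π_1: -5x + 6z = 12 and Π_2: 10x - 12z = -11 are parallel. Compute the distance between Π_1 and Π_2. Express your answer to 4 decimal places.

Rescale Π_2 by 1/(-2): -5x + 6z = 11/2. Then distance = |12 − (11/2)| / √61 ≈ 0.8322.

0.8322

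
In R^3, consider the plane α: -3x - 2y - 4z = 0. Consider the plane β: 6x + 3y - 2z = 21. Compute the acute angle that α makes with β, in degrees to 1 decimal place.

64.9

cos θ = |n₁·n₂| / (|n₁||n₂|) = |-16| / (√29 · √49).
θ = arccos(0.42445) ≈ 64.9°.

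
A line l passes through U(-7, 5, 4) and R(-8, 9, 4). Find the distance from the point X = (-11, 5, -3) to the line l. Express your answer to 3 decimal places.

A direction vector for l is R − U = (-1, 4, 0).
Taking (-7, 5, 4) on l with direction v = (-1, 4, 0): w = X − (-7, 5, 4) = (-4, 0, -7), and w × v = (28, 7, -16).
Distance = |w × v| / |v| = √1089 / √17 ≈ 8.004.

8.004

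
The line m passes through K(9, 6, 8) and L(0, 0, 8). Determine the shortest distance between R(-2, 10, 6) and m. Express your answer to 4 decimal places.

9.6397

A direction vector for m is L − K = (-9, -6, 0).
Taking (9, 6, 8) on m with direction v = (-9, -6, 0): w = R − (9, 6, 8) = (-11, 4, -2), and w × v = (-12, 18, 102).
Distance = |w × v| / |v| = √10872 / √117 ≈ 9.6397.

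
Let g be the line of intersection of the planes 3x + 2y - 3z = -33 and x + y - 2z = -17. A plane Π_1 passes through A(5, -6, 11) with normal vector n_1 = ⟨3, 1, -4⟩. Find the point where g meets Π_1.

Direction of g: (3, 2, -3) × (1, 1, -2) = (-1, 3, 1).
A point on g: solving the two plane equations with x = -6 gives (-6, 3, 7).
Π_1: n_1·r = n_1·A gives 3x + y - 4z = -35.
Substitute r = (-6, 3, 7) + t(-1, 3, 1) into the plane: -43 + (-4)t = -35, so t = -2.
Intersection: (-6, 3, 7) + (-2)·(-1, 3, 1) = (-4, -3, 5).

(-4, -3, 5)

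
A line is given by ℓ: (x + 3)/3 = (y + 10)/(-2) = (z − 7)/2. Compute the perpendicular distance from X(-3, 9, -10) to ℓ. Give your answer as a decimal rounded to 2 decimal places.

ℓ has direction (3, -2, 2) through (-3, -10, 7).
Taking (-3, -10, 7) on ℓ with direction v = (3, -2, 2): w = X − (-3, -10, 7) = (0, 19, -17), and w × v = (4, -51, -57).
Distance = |w × v| / |v| = √5866 / √17 ≈ 18.58.

18.58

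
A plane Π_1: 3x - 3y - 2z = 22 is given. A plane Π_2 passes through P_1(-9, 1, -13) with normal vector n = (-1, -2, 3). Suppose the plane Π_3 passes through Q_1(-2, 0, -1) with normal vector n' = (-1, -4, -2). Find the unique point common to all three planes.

Π_2: n·r = n·P_1 gives -x - 2y + 3z = -32.
Π_3: n'·r = n'·Q_1 gives -x - 4y - 2z = 4.
Solving the 3×3 linear system 3x - 3y - 2z = 22, -x - 2y + 3z = -32, -x - 4y - 2z = 4 (e.g. by elimination or Cramer's rule, determinant = 59) gives (4, 2, -8).

(4, 2, -8)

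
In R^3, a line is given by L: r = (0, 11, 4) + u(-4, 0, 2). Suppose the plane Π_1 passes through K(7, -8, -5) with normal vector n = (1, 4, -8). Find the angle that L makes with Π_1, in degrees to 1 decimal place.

29.8

Π_1: n·r = n·K gives x + 4y - 8z = 15.
sin θ = |n·v| / (|n||v|) = |-20| / (√81 · √20) = 0.49690.
θ ≈ 29.8°.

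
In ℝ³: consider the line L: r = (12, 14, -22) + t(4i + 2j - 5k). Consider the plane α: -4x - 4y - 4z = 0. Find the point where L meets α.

(-4, 6, -2)

Substitute r = (12, 14, -22) + t(4, 2, -5) into the plane: -16 + (-4)t = 0, so t = -4.
Intersection: (12, 14, -22) + (-4)·(4, 2, -5) = (-4, 6, -2).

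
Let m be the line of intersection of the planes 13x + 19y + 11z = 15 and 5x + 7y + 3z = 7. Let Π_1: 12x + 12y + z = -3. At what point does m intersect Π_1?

(-8, 8, -3)

Direction of m: (13, 19, 11) × (5, 7, 3) = (-20, 16, -4).
A point on m: solving the two plane equations with x = -28 gives (-28, 24, -7).
Substitute r = (-28, 24, -7) + t(-20, 16, -4) into the plane: -55 + (-52)t = -3, so t = -1.
Intersection: (-28, 24, -7) + (-1)·(-20, 16, -4) = (-8, 8, -3).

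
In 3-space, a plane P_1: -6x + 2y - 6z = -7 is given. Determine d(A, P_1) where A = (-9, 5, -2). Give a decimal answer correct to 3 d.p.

n·A − d = (-6)·(-9) + (2)·(5) + (-6)·(-2) − (-7) = 83; |n| = √76.
Distance = |83| / √76 = 83/√76 ≈ 9.521.

9.521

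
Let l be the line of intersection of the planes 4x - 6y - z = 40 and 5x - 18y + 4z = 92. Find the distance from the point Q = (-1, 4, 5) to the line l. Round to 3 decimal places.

Direction of l: (4, -6, -1) × (5, -18, 4) = (-42, -21, -42).
A point on l: solving the two plane equations with x = 8 gives (8, -2, 4).
Taking (8, -2, 4) on l with direction v = (-42, -21, -42): w = Q − (8, -2, 4) = (-9, 6, 1), and w × v = (-231, -420, 441).
Distance = |w × v| / |v| = √424242 / √3969 ≈ 10.339.

10.339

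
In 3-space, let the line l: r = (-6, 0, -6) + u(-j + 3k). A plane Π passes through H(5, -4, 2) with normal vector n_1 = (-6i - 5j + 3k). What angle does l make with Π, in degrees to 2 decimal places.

Π: n_1·r = n_1·H gives -6x - 5y + 3z = -4.
sin θ = |n·v| / (|n||v|) = |14| / (√70 · √10) = 0.52915.
θ ≈ 31.95°.

31.95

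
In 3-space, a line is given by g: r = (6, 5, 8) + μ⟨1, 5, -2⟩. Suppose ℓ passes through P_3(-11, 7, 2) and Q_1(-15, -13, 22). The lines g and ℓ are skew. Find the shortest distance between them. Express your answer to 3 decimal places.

A direction vector for ℓ is Q_1 − P_3 = (-4, -20, 20).
Common perpendicular direction n = (1, 5, -2) × (-4, -20, 20) = (60, -12, 0).
With w = (-11, 7, 2) − (6, 5, 8) = (-17, 2, -6), w · n = -1044.
Distance = |w · n| / |n| = |-1044| / √3744 ≈ 17.062.

17.062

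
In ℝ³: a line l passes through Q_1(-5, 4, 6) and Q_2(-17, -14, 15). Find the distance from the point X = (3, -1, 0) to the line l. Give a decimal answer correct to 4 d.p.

A direction vector for l is Q_2 − Q_1 = (-12, -18, 9).
Taking (-5, 4, 6) on l with direction v = (-12, -18, 9): w = X − (-5, 4, 6) = (8, -5, -6), and w × v = (-153, 0, -204).
Distance = |w × v| / |v| = √65025 / √549 ≈ 10.8831.

10.8831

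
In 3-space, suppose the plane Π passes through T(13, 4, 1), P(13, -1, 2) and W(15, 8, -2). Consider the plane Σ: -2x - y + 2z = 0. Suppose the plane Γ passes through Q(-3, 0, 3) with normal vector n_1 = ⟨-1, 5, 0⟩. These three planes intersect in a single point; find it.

(7, 2, 8)

TP = (0, -5, 1), TW = (2, 4, -3); a normal to Π is TP × TW = (11, 2, 10).
Using T: Π has equation 11x + 2y + 10z = 161.
Γ: n_1·r = n_1·Q gives -x + 5y = 3.
Solving the 3×3 linear system 11x + 2y + 10z = 161, -2x - y + 2z = 0, -x + 5y = 3 (e.g. by elimination or Cramer's rule, determinant = -224) gives (7, 2, 8).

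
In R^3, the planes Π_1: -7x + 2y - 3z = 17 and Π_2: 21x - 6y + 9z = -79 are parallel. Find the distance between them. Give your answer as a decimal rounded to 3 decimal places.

Rescale Π_2 by 1/(-3): -7x + 2y - 3z = 79/3. Then distance = |17 − (79/3)| / √62 ≈ 1.185.

1.185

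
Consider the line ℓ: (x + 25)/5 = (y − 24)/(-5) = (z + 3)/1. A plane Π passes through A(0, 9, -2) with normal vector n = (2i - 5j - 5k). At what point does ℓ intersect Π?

ℓ has direction (5, -5, 1) through (-25, 24, -3).
Π: n·r = n·A gives 2x - 5y - 5z = -35.
Substitute r = (-25, 24, -3) + t(5, -5, 1) into the plane: -155 + 30t = -35, so t = 4.
Intersection: (-25, 24, -3) + 4·(5, -5, 1) = (-5, 4, 1).

(-5, 4, 1)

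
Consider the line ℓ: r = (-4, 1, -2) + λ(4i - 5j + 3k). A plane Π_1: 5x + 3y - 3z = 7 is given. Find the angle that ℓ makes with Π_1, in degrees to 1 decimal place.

sin θ = |n·v| / (|n||v|) = |-4| / (√43 · √50) = 0.08627.
θ ≈ 4.9°.

4.9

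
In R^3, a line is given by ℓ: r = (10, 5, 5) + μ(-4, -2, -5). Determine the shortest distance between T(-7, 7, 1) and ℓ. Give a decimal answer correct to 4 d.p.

12.3369

Taking (10, 5, 5) on ℓ with direction v = (-4, -2, -5): w = T − (10, 5, 5) = (-17, 2, -4), and w × v = (-18, -69, 42).
Distance = |w × v| / |v| = √6849 / √45 ≈ 12.3369.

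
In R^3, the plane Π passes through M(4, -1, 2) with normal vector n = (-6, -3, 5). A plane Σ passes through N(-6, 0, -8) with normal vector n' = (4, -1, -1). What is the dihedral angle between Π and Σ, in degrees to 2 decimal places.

42.91

Π: n·r = n·M gives -6x - 3y + 5z = -11.
Σ: n'·r = n'·N gives 4x - y - z = -16.
cos θ = |n₁·n₂| / (|n₁||n₂|) = |-26| / (√70 · √18).
θ = arccos(0.73247) ≈ 42.91°.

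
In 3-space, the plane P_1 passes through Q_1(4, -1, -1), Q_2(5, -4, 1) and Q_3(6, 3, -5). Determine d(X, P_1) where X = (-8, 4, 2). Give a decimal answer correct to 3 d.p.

Q_1Q_2 = (1, -3, 2), Q_1Q_3 = (2, 4, -4); a normal to P_1 is Q_1Q_2 × Q_1Q_3 = (4, 8, 10).
Using Q_1: P_1 has equation 4x + 8y + 10z = -2.
n·X − d = (4)·(-8) + (8)·(4) + (10)·(2) − (-2) = 22; |n| = √180.
Distance = |22| / √180 = 22/√180 ≈ 1.640.

1.640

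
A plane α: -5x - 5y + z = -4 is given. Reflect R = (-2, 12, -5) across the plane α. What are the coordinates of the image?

(-12, 2, -3)

λ = (n·R − d)/|n|² = (-55 − (-4))/51 = -1.
Reflection = R − 2λn = (-2, 12, -5) − (-2)·(-5, -5, 1) = (-12, 2, -3).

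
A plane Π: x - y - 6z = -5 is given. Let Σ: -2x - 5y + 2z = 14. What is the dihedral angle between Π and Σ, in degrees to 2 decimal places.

75.28

cos θ = |n₁·n₂| / (|n₁||n₂|) = |-9| / (√38 · √33).
θ = arccos(0.25415) ≈ 75.28°.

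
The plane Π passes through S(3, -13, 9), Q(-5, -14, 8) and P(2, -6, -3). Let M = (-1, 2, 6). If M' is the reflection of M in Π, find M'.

(3, -18, -6)

SQ = (-8, -1, -1), SP = (-1, 7, -12); a normal to Π is SQ × SP = (19, -95, -57).
Using S: Π has equation 19x - 95y - 57z = 779.
λ = (n·M − d)/|n|² = (-551 − 779)/12635 = -2/19.
Reflection = M − 2λn = (-1, 2, 6) − (-4/19)·(19, -95, -57) = (3, -18, -6).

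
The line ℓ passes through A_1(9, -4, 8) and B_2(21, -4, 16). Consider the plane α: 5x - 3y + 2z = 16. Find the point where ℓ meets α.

(0, -4, 2)

A direction vector for ℓ is B_2 − A_1 = (12, 0, 8).
Substitute r = (9, -4, 8) + t(12, 0, 8) into the plane: 73 + 76t = 16, so t = -3/4.
Intersection: (9, -4, 8) + (-3/4)·(12, 0, 8) = (0, -4, 2).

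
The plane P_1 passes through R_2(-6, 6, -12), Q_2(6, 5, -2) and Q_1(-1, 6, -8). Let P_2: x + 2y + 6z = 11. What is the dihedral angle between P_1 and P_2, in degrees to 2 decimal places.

R_2Q_2 = (12, -1, 10), R_2Q_1 = (5, 0, 4); a normal to P_1 is R_2Q_2 × R_2Q_1 = (-4, 2, 5).
Using R_2: P_1 has equation -4x + 2y + 5z = -24.
cos θ = |n₁·n₂| / (|n₁||n₂|) = |30| / (√45 · √41).
θ = arccos(0.69843) ≈ 45.70°.

45.70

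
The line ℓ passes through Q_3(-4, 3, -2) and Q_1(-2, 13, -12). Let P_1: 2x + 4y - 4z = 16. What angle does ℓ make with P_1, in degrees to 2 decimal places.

A direction vector for ℓ is Q_1 − Q_3 = (2, 10, -10).
sin θ = |n·v| / (|n||v|) = |84| / (√36 · √204) = 0.98020.
θ ≈ 78.58°.

78.58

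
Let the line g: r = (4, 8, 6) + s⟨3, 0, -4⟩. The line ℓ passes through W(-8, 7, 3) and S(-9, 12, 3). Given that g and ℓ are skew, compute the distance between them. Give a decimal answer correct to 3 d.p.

A direction vector for ℓ is S − W = (-1, 5, 0).
Common perpendicular direction n = (3, 0, -4) × (-1, 5, 0) = (20, 4, 15).
With w = (-8, 7, 3) − (4, 8, 6) = (-12, -1, -3), w · n = -289.
Distance = |w · n| / |n| = |-289| / √641 ≈ 11.415.

11.415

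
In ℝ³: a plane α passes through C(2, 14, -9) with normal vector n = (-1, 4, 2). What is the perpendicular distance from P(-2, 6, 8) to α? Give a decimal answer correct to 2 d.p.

1.31

α: n·r = n·C gives -x + 4y + 2z = 36.
n·P − d = (-1)·(-2) + (4)·(6) + (2)·(8) − 36 = 6; |n| = √21.
Distance = |6| / √21 = 6/√21 ≈ 1.31.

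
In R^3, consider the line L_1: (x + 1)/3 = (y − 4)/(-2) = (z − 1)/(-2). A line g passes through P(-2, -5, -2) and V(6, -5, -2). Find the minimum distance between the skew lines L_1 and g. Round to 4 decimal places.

L_1 has direction (3, -2, -2) through (-1, 4, 1).
A direction vector for g is V − P = (8, 0, 0).
Common perpendicular direction n = (3, -2, -2) × (8, 0, 0) = (0, -16, 16).
With w = (-2, -5, -2) − (-1, 4, 1) = (-1, -9, -3), w · n = 96.
Distance = |w · n| / |n| = |96| / √512 ≈ 4.2426.

4.2426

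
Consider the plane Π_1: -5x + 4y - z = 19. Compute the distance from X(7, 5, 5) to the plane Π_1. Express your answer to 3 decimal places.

n·X − d = (-5)·(7) + (4)·(5) + (-1)·(5) − 19 = -39; |n| = √42.
Distance = |-39| / √42 = 39/√42 ≈ 6.018.

6.018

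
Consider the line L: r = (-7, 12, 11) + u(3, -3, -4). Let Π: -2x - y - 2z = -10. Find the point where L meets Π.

(-1, 6, 3)

Substitute r = (-7, 12, 11) + t(3, -3, -4) into the plane: -20 + 5t = -10, so t = 2.
Intersection: (-7, 12, 11) + 2·(3, -3, -4) = (-1, 6, 3).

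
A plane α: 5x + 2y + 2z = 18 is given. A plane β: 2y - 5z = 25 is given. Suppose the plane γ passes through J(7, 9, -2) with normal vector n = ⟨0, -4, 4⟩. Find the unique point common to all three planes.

(0, 10, -1)

γ: n·r = n·J gives -4y + 4z = -44.
Solving the 3×3 linear system 5x + 2y + 2z = 18, 2y - 5z = 25, -4y + 4z = -44 (e.g. by elimination or Cramer's rule, determinant = -60) gives (0, 10, -1).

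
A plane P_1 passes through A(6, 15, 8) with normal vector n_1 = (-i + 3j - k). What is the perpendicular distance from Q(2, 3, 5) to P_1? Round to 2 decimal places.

P_1: n_1·r = n_1·A gives -x + 3y - z = 31.
n·Q − d = (-1)·(2) + (3)·(3) + (-1)·(5) − 31 = -29; |n| = √11.
Distance = |-29| / √11 = 29/√11 ≈ 8.74.

8.74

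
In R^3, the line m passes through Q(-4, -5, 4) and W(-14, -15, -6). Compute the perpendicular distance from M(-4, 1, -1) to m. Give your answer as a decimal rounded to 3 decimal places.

7.789

A direction vector for m is W − Q = (-10, -10, -10).
Taking (-4, -5, 4) on m with direction v = (-10, -10, -10): w = M − (-4, -5, 4) = (0, 6, -5), and w × v = (-110, 50, 60).
Distance = |w × v| / |v| = √18200 / √300 ≈ 7.789.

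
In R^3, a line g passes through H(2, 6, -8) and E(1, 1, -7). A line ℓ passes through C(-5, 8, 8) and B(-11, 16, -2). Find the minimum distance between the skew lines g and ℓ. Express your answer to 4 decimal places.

A direction vector for g is E − H = (-1, -5, 1).
A direction vector for ℓ is B − C = (-6, 8, -10).
Common perpendicular direction n = (-1, -5, 1) × (-6, 8, -10) = (42, -16, -38).
With w = (-5, 8, 8) − (2, 6, -8) = (-7, 2, 16), w · n = -934.
Distance = |w · n| / |n| = |-934| / √3464 ≈ 15.8693.

15.8693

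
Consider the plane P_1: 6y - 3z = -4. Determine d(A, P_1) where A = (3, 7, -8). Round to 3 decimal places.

n·A − d = (0)·(3) + (6)·(7) + (-3)·(-8) − (-4) = 70; |n| = √45.
Distance = |70| / √45 = 70/√45 ≈ 10.435.

10.435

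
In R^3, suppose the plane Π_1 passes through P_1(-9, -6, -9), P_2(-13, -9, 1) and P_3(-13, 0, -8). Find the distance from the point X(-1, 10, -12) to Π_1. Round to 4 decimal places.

P_1P_2 = (-4, -3, 10), P_1P_3 = (-4, 6, 1); a normal to Π_1 is P_1P_2 × P_1P_3 = (-63, -36, -36).
Using P_1: Π_1 has equation -63x - 36y - 36z = 1107.
n·X − d = (-63)·(-1) + (-36)·(10) + (-36)·(-12) − 1107 = -972; |n| = √6561.
Distance = |-972| / √6561 = 972/√6561 ≈ 12.0000.

12.0000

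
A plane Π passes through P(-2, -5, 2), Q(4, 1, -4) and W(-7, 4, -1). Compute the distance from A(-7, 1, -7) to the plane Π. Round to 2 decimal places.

6.28

PQ = (6, 6, -6), PW = (-5, 9, -3); a normal to Π is PQ × PW = (36, 48, 84).
Using P: Π has equation 36x + 48y + 84z = -144.
n·A − d = (36)·(-7) + (48)·(1) + (84)·(-7) − (-144) = -648; |n| = √10656.
Distance = |-648| / √10656 = 648/√10656 ≈ 6.28.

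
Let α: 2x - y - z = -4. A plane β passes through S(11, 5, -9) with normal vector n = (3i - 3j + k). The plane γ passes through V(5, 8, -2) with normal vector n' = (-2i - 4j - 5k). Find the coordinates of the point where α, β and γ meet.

β: n·r = n·S gives 3x - 3y + z = 9.
γ: n'·r = n'·V gives -2x - 4y - 5z = -32.
Solving the 3×3 linear system 2x - y - z = -4, 3x - 3y + z = 9, -2x - 4y - 5z = -32 (e.g. by elimination or Cramer's rule, determinant = 43) gives (1, 0, 6).

(1, 0, 6)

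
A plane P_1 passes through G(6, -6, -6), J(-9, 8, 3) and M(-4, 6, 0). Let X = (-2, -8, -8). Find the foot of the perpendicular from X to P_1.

(1, -8, -3)

GJ = (-15, 14, 9), GM = (-10, 12, 6); a normal to P_1 is GJ × GM = (-24, 0, -40).
Using G: P_1 has equation -24x - 40z = 96.
Foot = X − λn with λ = (n·X − d)/|n|² = (368 − 96)/2176 = 1/8.
Foot = (-2, -8, -8) − (1/8)·(-24, 0, -40) = (1, -8, -3).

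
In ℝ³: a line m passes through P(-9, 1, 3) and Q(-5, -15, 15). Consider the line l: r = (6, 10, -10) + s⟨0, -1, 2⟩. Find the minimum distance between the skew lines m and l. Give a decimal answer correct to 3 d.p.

A direction vector for m is Q − P = (4, -16, 12).
Common perpendicular direction n = (4, -16, 12) × (0, -1, 2) = (-20, -8, -4).
With w = (6, 10, -10) − (-9, 1, 3) = (15, 9, -13), w · n = -320.
Distance = |w · n| / |n| = |-320| / √480 ≈ 14.606.

14.606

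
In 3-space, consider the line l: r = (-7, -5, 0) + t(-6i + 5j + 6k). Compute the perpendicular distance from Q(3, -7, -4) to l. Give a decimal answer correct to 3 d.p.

Taking (-7, -5, 0) on l with direction v = (-6, 5, 6): w = Q − (-7, -5, 0) = (10, -2, -4), and w × v = (8, -36, 38).
Distance = |w × v| / |v| = √2804 / √97 ≈ 5.377.

5.377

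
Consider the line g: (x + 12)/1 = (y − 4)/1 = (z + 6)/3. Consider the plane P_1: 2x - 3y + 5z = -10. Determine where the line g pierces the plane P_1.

g has direction (1, 1, 3) through (-12, 4, -6).
Substitute r = (-12, 4, -6) + t(1, 1, 3) into the plane: -66 + 14t = -10, so t = 4.
Intersection: (-12, 4, -6) + 4·(1, 1, 3) = (-8, 8, 6).

(-8, 8, 6)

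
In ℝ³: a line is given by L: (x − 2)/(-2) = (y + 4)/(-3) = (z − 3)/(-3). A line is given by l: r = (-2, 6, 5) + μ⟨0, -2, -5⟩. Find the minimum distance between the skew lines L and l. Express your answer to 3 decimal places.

9.120

L has direction (-2, -3, -3) through (2, -4, 3).
Common perpendicular direction n = (-2, -3, -3) × (0, -2, -5) = (9, -10, 4).
With w = (-2, 6, 5) − (2, -4, 3) = (-4, 10, 2), w · n = -128.
Distance = |w · n| / |n| = |-128| / √197 ≈ 9.120.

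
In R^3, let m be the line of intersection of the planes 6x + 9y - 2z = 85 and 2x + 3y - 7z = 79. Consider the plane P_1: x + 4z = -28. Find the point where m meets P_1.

Direction of m: (6, 9, -2) × (2, 3, -7) = (-57, 38, 0).
A point on m: solving the two plane equations with x = 10 gives (10, 1, -8).
Substitute r = (10, 1, -8) + t(-57, 38, 0) into the plane: -22 + (-57)t = -28, so t = 2/19.
Intersection: (10, 1, -8) + (2/19)·(-57, 38, 0) = (4, 5, -8).

(4, 5, -8)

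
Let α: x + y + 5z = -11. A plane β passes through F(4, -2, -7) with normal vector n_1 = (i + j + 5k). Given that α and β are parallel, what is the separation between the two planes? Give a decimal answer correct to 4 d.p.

β: n_1·r = n_1·F gives x + y + 5z = -33.
Same normal n = (1, 1, 5) with |n| = √27; distance = |-11 − (-33)| / |n| = 22/√27 ≈ 4.2339.

4.2339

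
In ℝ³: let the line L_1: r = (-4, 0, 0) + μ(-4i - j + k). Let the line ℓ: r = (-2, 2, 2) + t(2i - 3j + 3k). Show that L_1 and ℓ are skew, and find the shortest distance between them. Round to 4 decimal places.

Common perpendicular direction n = (-4, -1, 1) × (2, -3, 3) = (0, 14, 14).
With w = (-2, 2, 2) − (-4, 0, 0) = (2, 2, 2), w · n = 56.
Since n ≠ 0 the lines are not parallel, and w · n = 56 ≠ 0 so they do not intersect; hence they are skew.
Distance = |w · n| / |n| = |56| / √392 ≈ 2.8284.

2.8284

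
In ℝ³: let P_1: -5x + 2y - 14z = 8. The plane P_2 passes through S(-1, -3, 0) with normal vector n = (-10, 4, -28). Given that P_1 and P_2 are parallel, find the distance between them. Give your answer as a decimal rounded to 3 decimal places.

P_2: n·r = n·S gives -10x + 4y - 28z = -2.
Rescale P_2 by 1/2: -5x + 2y - 14z = -1. Then distance = |8 − (-1)| / √225 ≈ 0.600.

0.600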